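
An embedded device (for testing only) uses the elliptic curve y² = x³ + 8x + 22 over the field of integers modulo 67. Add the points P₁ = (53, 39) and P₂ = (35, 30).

(53, 39) + (35, 30). λ = (30 - 39)/(35 - 53) ≡ 58/49 mod 67. 49⁻¹ ≡ 26 (mod 67), so λ ≡ 34.
  x = λ² - 53 - 35 = 1156 - 88 ≡ 63; y = λ·(53 - 63) - 39 ≡ 23. → (63, 23)

(63, 23)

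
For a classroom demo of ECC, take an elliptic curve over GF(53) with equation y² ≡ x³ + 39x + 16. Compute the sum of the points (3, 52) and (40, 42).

(46, 47)

(3, 52) + (40, 42). λ = (42 - 52)/(40 - 3) ≡ 43/37 mod 53. 37⁻¹ ≡ 43 (mod 53), so λ ≡ 47.
  x = λ² - 3 - 40 = 2209 - 43 ≡ 46; y = λ·(3 - 46) - 52 ≡ 47. → (46, 47)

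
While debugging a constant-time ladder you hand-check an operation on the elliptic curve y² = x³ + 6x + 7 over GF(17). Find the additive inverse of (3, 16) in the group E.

(3, 1)

-(3, 16) = (3, -16 mod 17) = (3, 1).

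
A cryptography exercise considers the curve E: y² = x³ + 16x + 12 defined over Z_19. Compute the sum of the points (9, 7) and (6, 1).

(8, 14)

(9, 7) + (6, 1). λ = (1 - 7)/(6 - 9) ≡ 13/16 mod 19. 16⁻¹ ≡ 6 (mod 19), so λ ≡ 2.
  x = λ² - 9 - 6 = 4 - 15 ≡ 8; y = λ·(9 - 8) - 7 ≡ 14. → (8, 14)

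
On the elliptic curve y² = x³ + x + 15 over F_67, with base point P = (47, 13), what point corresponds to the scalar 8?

(60, 0)

Double-and-add on 8 = (1000)₂. Start with P = (47, 13) for the leading 1-bit.
double: tangent at (47, 13): λ = (3·47² + 1)/(2·13) ≡ 62/26. 26⁻¹ ≡ 49 (mod 67), so λ ≡ 62·49 ≡ 23.
  x = λ² - 47 - 47 = 529 - 94 ≡ 33; y = λ·(47 - 33) - 13 ≡ 41. → (33, 41)
double: tangent at (33, 41): λ = (3·33² + 1)/(2·41) ≡ 52/15. 15⁻¹ ≡ 9 (mod 67), so λ ≡ 52·9 ≡ 66.
  x = λ² - 33 - 33 = 4356 - 66 ≡ 2; y = λ·(33 - 2) - 41 ≡ 62. → (2, 62)
double: tangent at (2, 62): λ = (3·2² + 1)/(2·62) ≡ 13/57. 57⁻¹ ≡ 20 (mod 67), so λ ≡ 13·20 ≡ 59.
  x = λ² - 2 - 2 = 3481 - 4 ≡ 60; y = λ·(2 - 60) - 62 ≡ 0. → (60, 0)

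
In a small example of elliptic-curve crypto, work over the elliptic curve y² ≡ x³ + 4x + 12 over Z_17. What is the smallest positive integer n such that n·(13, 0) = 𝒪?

2

2P: (13, 0) + (13, 0): same x and y₁ ≡ -y₂, so the sum is 𝒪.
2P = 𝒪, so the order is 2.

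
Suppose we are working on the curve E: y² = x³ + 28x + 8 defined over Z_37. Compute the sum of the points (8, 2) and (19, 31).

(8, 2) + (19, 31). λ = (31 - 2)/(19 - 8) ≡ 29/11 mod 37. 11⁻¹ ≡ 27 (mod 37), so λ ≡ 6.
  x = λ² - 8 - 19 = 36 - 27 ≡ 9; y = λ·(8 - 9) - 2 ≡ 29. → (9, 29)

(9, 29)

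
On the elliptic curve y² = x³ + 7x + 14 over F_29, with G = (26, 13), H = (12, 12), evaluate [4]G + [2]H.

First 4G:
Repeated addition: build up to 4G.
2G: tangent at (26, 13): λ = (3·26² + 7)/(2·13) ≡ 5/26. 26⁻¹ ≡ 19 (mod 29) since 26·19 = 494 ≡ 1, so λ ≡ 5·19 ≡ 8.
  x = λ² - 26 - 26 = 64 - 52 ≡ 12; y = λ·(26 - 12) - 13 ≡ 12. → (12, 12)
3G: (12, 12) + (26, 13). λ = (13 - 12)/(26 - 12) ≡ 1/14 mod 29. 14⁻¹ ≡ 27 (mod 29), so λ ≡ 27.
  x = λ² - 12 - 26 = 729 - 38 ≡ 24; y = λ·(12 - 24) - 12 ≡ 12. → (24, 12)
4G: (24, 12) + (26, 13). λ = (13 - 12)/(26 - 24) ≡ 1/2 mod 29. 2⁻¹ ≡ 15 (mod 29), so λ ≡ 15.
  x = λ² - 24 - 26 = 225 - 50 ≡ 1; y = λ·(24 - 1) - 12 ≡ 14. → (1, 14)
4G = (1, 14).
Next 2H:
Repeated addition: build up to 2H.
2H: tangent at (12, 12): λ = (3·12² + 7)/(2·12) ≡ 4/24. 24⁻¹ ≡ 23 (mod 29) since 24·23 = 552 ≡ 1, so λ ≡ 4·23 ≡ 5.
  x = λ² - 12 - 12 = 25 - 24 ≡ 1; y = λ·(12 - 1) - 12 ≡ 14. → (1, 14)
2H = (1, 14).
Finally 4G + 2H:
tangent at (1, 14): λ = (3·1² + 7)/(2·14) ≡ 10/28. 28⁻¹ ≡ 28 (mod 29) since 28·28 = 784 ≡ 1, so λ ≡ 10·28 ≡ 19.
  x = λ² - 1 - 1 = 361 - 2 ≡ 11; y = λ·(1 - 11) - 14 ≡ 28. → (11, 28)

(11, 28)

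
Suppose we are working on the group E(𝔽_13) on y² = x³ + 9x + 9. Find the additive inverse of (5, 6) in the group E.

-(5, 6) = (5, -6 mod 13) = (5, 7).

(5, 7)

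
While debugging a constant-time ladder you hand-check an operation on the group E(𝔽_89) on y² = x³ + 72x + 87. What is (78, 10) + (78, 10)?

tangent at (78, 10): λ = (3·78² + 72)/(2·10) ≡ 79/20. 20⁻¹ ≡ 49 (mod 89), so λ ≡ 79·49 ≡ 44.
  x = λ² - 78 - 78 = 1936 - 156 ≡ 0; y = λ·(78 - 0) - 10 ≡ 40. → (0, 40)

(0, 40)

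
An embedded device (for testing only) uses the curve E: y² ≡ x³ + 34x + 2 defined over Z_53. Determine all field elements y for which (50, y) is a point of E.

none

x³ + 34x + 2 = 126702 ≡ 32 (mod 53).
32 is a non-residue mod 53; no y exists.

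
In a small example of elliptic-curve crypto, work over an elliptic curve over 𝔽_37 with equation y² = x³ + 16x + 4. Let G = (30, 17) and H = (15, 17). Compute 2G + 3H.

First 2G:
Repeated addition: build up to 2G.
2G: tangent at (30, 17): λ = (3·30² + 16)/(2·17) ≡ 15/34. 34⁻¹ ≡ 12 (mod 37), so λ ≡ 15·12 ≡ 32.
  x = λ² - 30 - 30 = 1024 - 60 ≡ 2; y = λ·(30 - 2) - 17 ≡ 28. → (2, 28)
2G = (2, 28).
Next 3H:
Repeated addition: build up to 3H.
2H: tangent at (15, 17): λ = (3·15² + 16)/(2·17) ≡ 25/34. 34⁻¹ ≡ 12 (mod 37) since 34·12 = 408 ≡ 1, so λ ≡ 25·12 ≡ 4.
  x = λ² - 15 - 15 = 16 - 30 ≡ 23; y = λ·(15 - 23) - 17 ≡ 25. → (23, 25)
3H: (23, 25) + (15, 17). λ = (17 - 25)/(15 - 23) ≡ 29/29 mod 37. 29⁻¹ ≡ 23 (mod 37), so λ ≡ 1.
  x = λ² - 23 - 15 = 1 - 38 ≡ 0; y = λ·(23 - 0) - 25 ≡ 35. → (0, 35)
3H = (0, 35).
Finally 2G + 3H:
(2, 28) + (0, 35). λ = (35 - 28)/(0 - 2) ≡ 7/35 mod 37. 35⁻¹ ≡ 18 (mod 37), so λ ≡ 15.
  x = λ² - 2 - 0 = 225 - 2 ≡ 1; y = λ·(2 - 1) - 28 ≡ 24. → (1, 24)

(1, 24)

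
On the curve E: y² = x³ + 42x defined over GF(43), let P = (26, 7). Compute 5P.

Double-and-add on 5 = (101)₂. Start with P = (26, 7) for the leading 1-bit.
double: tangent at (26, 7): λ = (3·26² + 42)/(2·7) ≡ 6/14. 14⁻¹ ≡ 40 (mod 43), so λ ≡ 6·40 ≡ 25.
  x = λ² - 26 - 26 = 625 - 52 ≡ 14; y = λ·(26 - 14) - 7 ≡ 35. → (14, 35)
double: tangent at (14, 35): λ = (3·14² + 42)/(2·35) ≡ 28/27. 27⁻¹ ≡ 8 (mod 43), so λ ≡ 28·8 ≡ 9.
  x = λ² - 14 - 14 = 81 - 28 ≡ 10; y = λ·(14 - 10) - 35 ≡ 1. → (10, 1)
add P: (10, 1) + (26, 7). λ = (7 - 1)/(26 - 10) ≡ 6/16 mod 43. 16⁻¹ ≡ 35 (mod 43), so λ ≡ 38.
  x = λ² - 10 - 26 = 1444 - 36 ≡ 32; y = λ·(10 - 32) - 1 ≡ 23. → (32, 23)

(32, 23)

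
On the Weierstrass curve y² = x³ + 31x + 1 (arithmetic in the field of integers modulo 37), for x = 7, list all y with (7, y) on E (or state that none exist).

none

x³ + 31x + 1 = 561 ≡ 6 (mod 37).
6 is a non-residue mod 37; no y exists.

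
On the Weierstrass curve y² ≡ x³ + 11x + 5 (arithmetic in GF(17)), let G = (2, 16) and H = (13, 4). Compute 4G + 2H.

O

First 4G:
Double-and-add on 4 = (100)₂. Start with G = (2, 16) for the leading 1-bit.
double: tangent at (2, 16): λ = (3·2² + 11)/(2·16) ≡ 6/15. 15⁻¹ ≡ 8 (mod 17) since 15·8 = 120 ≡ 1, so λ ≡ 6·8 ≡ 14.
  x = λ² - 2 - 2 = 196 - 4 ≡ 5; y = λ·(2 - 5) - 16 ≡ 10. → (5, 10)
double: tangent at (5, 10): λ = (3·5² + 11)/(2·10) ≡ 1/3. 3⁻¹ ≡ 6 (mod 17) since 3·6 = 18 ≡ 1, so λ ≡ 1·6 ≡ 6.
  x = λ² - 5 - 5 = 36 - 10 ≡ 9; y = λ·(5 - 9) - 10 ≡ 0. → (9, 0)
4G = (9, 0).
Next 2H:
Repeated addition: build up to 2H.
2H: tangent at (13, 4): λ = (3·13² + 11)/(2·4) ≡ 8/8. 8⁻¹ ≡ 15 (mod 17) since 8·15 = 120 ≡ 1, so λ ≡ 8·15 ≡ 1.
  x = λ² - 13 - 13 = 1 - 26 ≡ 9; y = λ·(13 - 9) - 4 ≡ 0. → (9, 0)
2H = (9, 0).
Finally 4G + 2H:
(9, 0) + (9, 0): same x and y₁ ≡ -y₂, so the sum is the point at infinity.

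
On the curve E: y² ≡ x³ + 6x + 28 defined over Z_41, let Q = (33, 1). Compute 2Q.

(18, 8)

tangent at (33, 1): λ = (3·33² + 6)/(2·1) ≡ 34/2. 2⁻¹ ≡ 21 (mod 41), so λ ≡ 34·21 ≡ 17.
  x = λ² - 33 - 33 = 289 - 66 ≡ 18; y = λ·(33 - 18) - 1 ≡ 8. → (18, 8)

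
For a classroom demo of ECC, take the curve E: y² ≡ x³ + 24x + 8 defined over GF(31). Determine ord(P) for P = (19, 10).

2P: tangent at (19, 10): λ = (3·19² + 24)/(2·10) ≡ 22/20. 20⁻¹ ≡ 14 (mod 31), so λ ≡ 22·14 ≡ 29.
  x = λ² - 19 - 19 = 841 - 38 ≡ 28; y = λ·(19 - 28) - 10 ≡ 8. → (28, 8)
3P: (28, 8) + (19, 10). λ = (10 - 8)/(19 - 28) ≡ 2/22 mod 31. 22⁻¹ ≡ 24 (mod 31), so λ ≡ 17.
  x = λ² - 28 - 19 = 289 - 47 ≡ 25; y = λ·(28 - 25) - 8 ≡ 12. → (25, 12)
4P: (25, 12) + (19, 10). λ = (10 - 12)/(19 - 25) ≡ 29/25 mod 31. 25⁻¹ ≡ 5 (mod 31) since 25·5 = 125 ≡ 1, so λ ≡ 21.
  x = λ² - 25 - 19 = 441 - 44 ≡ 25; y = λ·(25 - 25) - 12 ≡ 19. → (25, 19)
5P: (25, 19) + (19, 10). λ = (10 - 19)/(19 - 25) ≡ 22/25 mod 31. 25⁻¹ ≡ 5 (mod 31) since 25·5 = 125 ≡ 1, so λ ≡ 17.
  x = λ² - 25 - 19 = 289 - 44 ≡ 28; y = λ·(25 - 28) - 19 ≡ 23. → (28, 23)
6P: (28, 23) + (19, 10). λ = (10 - 23)/(19 - 28) ≡ 18/22 mod 31. 22⁻¹ ≡ 24 (mod 31), so λ ≡ 29.
  x = λ² - 28 - 19 = 841 - 47 ≡ 19; y = λ·(28 - 19) - 23 ≡ 21. → (19, 21)
7P: (19, 21) + (19, 10): same x and y₁ ≡ -y₂, so the sum is ∞.
7P = ∞, so the order is 7.

7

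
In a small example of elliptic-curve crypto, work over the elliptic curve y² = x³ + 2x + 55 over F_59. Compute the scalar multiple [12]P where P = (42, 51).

Repeated addition: build up to 12P.
2P: tangent at (42, 51): λ = (3·42² + 2)/(2·51) ≡ 43/43. 43⁻¹ ≡ 11 (mod 59), so λ ≡ 43·11 ≡ 1.
  x = λ² - 42 - 42 = 1 - 84 ≡ 35; y = λ·(42 - 35) - 51 ≡ 15. → (35, 15)
3P: (35, 15) + (42, 51). λ = (51 - 15)/(42 - 35) ≡ 36/7 mod 59. 7⁻¹ ≡ 17 (mod 59), so λ ≡ 22.
  x = λ² - 35 - 42 = 484 - 77 ≡ 53; y = λ·(35 - 53) - 15 ≡ 2. → (53, 2)
4P: (53, 2) + (42, 51). λ = (51 - 2)/(42 - 53) ≡ 49/48 mod 59. 48⁻¹ ≡ 16 (mod 59) since 48·16 = 768 ≡ 1, so λ ≡ 17.
  x = λ² - 53 - 42 = 289 - 95 ≡ 17; y = λ·(53 - 17) - 2 ≡ 20. → (17, 20)
5P: (17, 20) + (42, 51). λ = (51 - 20)/(42 - 17) ≡ 31/25 mod 59. 25⁻¹ ≡ 26 (mod 59), so λ ≡ 39.
  x = λ² - 17 - 42 = 1521 - 59 ≡ 46; y = λ·(17 - 46) - 20 ≡ 29. → (46, 29)
6P: (46, 29) + (42, 51). λ = (51 - 29)/(42 - 46) ≡ 22/55 mod 59. 55⁻¹ ≡ 44 (mod 59), so λ ≡ 24.
  x = λ² - 46 - 42 = 576 - 88 ≡ 16; y = λ·(46 - 16) - 29 ≡ 42. → (16, 42)
7P: (16, 42) + (42, 51). λ = (51 - 42)/(42 - 16) ≡ 9/26 mod 59. 26⁻¹ ≡ 25 (mod 59), so λ ≡ 48.
  x = λ² - 16 - 42 = 2304 - 58 ≡ 4; y = λ·(16 - 4) - 42 ≡ 3. → (4, 3)
8P: (4, 3) + (42, 51). λ = (51 - 3)/(42 - 4) ≡ 48/38 mod 59. 38⁻¹ ≡ 14 (mod 59), so λ ≡ 23.
  x = λ² - 4 - 42 = 529 - 46 ≡ 11; y = λ·(4 - 11) - 3 ≡ 13. → (11, 13)
9P: (11, 13) + (42, 51). λ = (51 - 13)/(42 - 11) ≡ 38/31 mod 59. 31⁻¹ ≡ 40 (mod 59), so λ ≡ 45.
  x = λ² - 11 - 42 = 2025 - 53 ≡ 25; y = λ·(11 - 25) - 13 ≡ 6. → (25, 6)
10P: (25, 6) + (42, 51). λ = (51 - 6)/(42 - 25) ≡ 45/17 mod 59. 17⁻¹ ≡ 7 (mod 59), so λ ≡ 20.
  x = λ² - 25 - 42 = 400 - 67 ≡ 38; y = λ·(25 - 38) - 6 ≡ 29. → (38, 29)
11P: (38, 29) + (42, 51). λ = (51 - 29)/(42 - 38) ≡ 22/4 mod 59. 4⁻¹ ≡ 15 (mod 59), so λ ≡ 35.
  x = λ² - 38 - 42 = 1225 - 80 ≡ 24; y = λ·(38 - 24) - 29 ≡ 48. → (24, 48)
12P: (24, 48) + (42, 51). λ = (51 - 48)/(42 - 24) ≡ 3/18 mod 59. 18⁻¹ ≡ 23 (mod 59), so λ ≡ 10.
  x = λ² - 24 - 42 = 100 - 66 ≡ 34; y = λ·(24 - 34) - 48 ≡ 29. → (34, 29)

(34, 29)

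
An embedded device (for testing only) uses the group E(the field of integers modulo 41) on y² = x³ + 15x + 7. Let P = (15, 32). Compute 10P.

(14, 38)

Double-and-add on 10 = (1010)₂. Start with P = (15, 32) for the leading 1-bit.
double: tangent at (15, 32): λ = (3·15² + 15)/(2·32) ≡ 34/23. 23⁻¹ ≡ 25 (mod 41) since 23·25 = 575 ≡ 1, so λ ≡ 34·25 ≡ 30.
  x = λ² - 15 - 15 = 900 - 30 ≡ 9; y = λ·(15 - 9) - 32 ≡ 25. → (9, 25)
double: tangent at (9, 25): λ = (3·9² + 15)/(2·25) ≡ 12/9. 9⁻¹ ≡ 32 (mod 41), so λ ≡ 12·32 ≡ 15.
  x = λ² - 9 - 9 = 225 - 18 ≡ 2; y = λ·(9 - 2) - 25 ≡ 39. → (2, 39)
add P: (2, 39) + (15, 32). λ = (32 - 39)/(15 - 2) ≡ 34/13 mod 41. 13⁻¹ ≡ 19 (mod 41), so λ ≡ 31.
  x = λ² - 2 - 15 = 961 - 17 ≡ 1; y = λ·(2 - 1) - 39 ≡ 33. → (1, 33)
double: tangent at (1, 33): λ = (3·1² + 15)/(2·33) ≡ 18/25. 25⁻¹ ≡ 23 (mod 41), so λ ≡ 18·23 ≡ 4.
  x = λ² - 1 - 1 = 16 - 2 ≡ 14; y = λ·(1 - 14) - 33 ≡ 38. → (14, 38)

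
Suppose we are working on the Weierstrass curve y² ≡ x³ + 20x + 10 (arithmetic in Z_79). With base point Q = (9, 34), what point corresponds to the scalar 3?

(72, 78)

Repeated addition: build up to 3Q.
2Q: tangent at (9, 34): λ = (3·9² + 20)/(2·34) ≡ 26/68. 68⁻¹ ≡ 43 (mod 79) since 68·43 = 2924 ≡ 1, so λ ≡ 26·43 ≡ 12.
  x = λ² - 9 - 9 = 144 - 18 ≡ 47; y = λ·(9 - 47) - 34 ≡ 63. → (47, 63)
3Q: (47, 63) + (9, 34). λ = (34 - 63)/(9 - 47) ≡ 50/41 mod 79. 41⁻¹ ≡ 27 (mod 79) since 41·27 = 1107 ≡ 1, so λ ≡ 7.
  x = λ² - 47 - 9 = 49 - 56 ≡ 72; y = λ·(47 - 72) - 63 ≡ 78. → (72, 78)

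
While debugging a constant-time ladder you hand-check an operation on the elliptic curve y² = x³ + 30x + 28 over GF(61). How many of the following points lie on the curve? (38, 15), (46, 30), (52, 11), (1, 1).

2

(38, 15): 15² ≡ 42, rhs ≡ 42 → on.
(46, 30): 30² ≡ 46, rhs ≡ 46 → on.
(52, 11): 11² ≡ 60, rhs ≡ 5 → off.
(1, 1): 1² ≡ 1, rhs ≡ 59 → off.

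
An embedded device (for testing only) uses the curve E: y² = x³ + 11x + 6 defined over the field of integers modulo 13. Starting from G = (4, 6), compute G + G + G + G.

Repeated addition: build up to 4G.
2G: tangent at (4, 6): λ = (3·4² + 11)/(2·6) ≡ 7/12. 12⁻¹ ≡ 12 (mod 13) since 12·12 = 144 ≡ 1, so λ ≡ 7·12 ≡ 6.
  x = λ² - 4 - 4 = 36 - 8 ≡ 2; y = λ·(4 - 2) - 6 ≡ 6. → (2, 6)
3G: (2, 6) + (4, 6). λ = (6 - 6)/(4 - 2) ≡ 0/2 mod 13. 2⁻¹ ≡ 7 (mod 13), so λ ≡ 0.
  x = λ² - 2 - 4 = 0 - 6 ≡ 7; y = λ·(2 - 7) - 6 ≡ 7. → (7, 7)
4G: (7, 7) + (4, 6). λ = (6 - 7)/(4 - 7) ≡ 12/10 mod 13. 10⁻¹ ≡ 4 (mod 13), so λ ≡ 9.
  x = λ² - 7 - 4 = 81 - 11 ≡ 5; y = λ·(7 - 5) - 7 ≡ 11. → (5, 11)

(5, 11)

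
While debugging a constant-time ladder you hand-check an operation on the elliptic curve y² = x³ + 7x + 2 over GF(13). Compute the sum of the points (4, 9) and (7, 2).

(4, 9) + (7, 2). λ = (2 - 9)/(7 - 4) ≡ 6/3 mod 13. 3⁻¹ ≡ 9 (mod 13), so λ ≡ 2.
  x = λ² - 4 - 7 = 4 - 11 ≡ 6; y = λ·(4 - 6) - 9 ≡ 0. → (6, 0)

(6, 0)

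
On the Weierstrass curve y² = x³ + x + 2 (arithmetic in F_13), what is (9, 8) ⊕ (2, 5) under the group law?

(9, 8) + (2, 5). λ = (5 - 8)/(2 - 9) ≡ 10/6 mod 13. 6⁻¹ ≡ 11 (mod 13) since 6·11 = 66 ≡ 1, so λ ≡ 6.
  x = λ² - 9 - 2 = 36 - 11 ≡ 12; y = λ·(9 - 12) - 8 ≡ 0. → (12, 0)

(12, 0)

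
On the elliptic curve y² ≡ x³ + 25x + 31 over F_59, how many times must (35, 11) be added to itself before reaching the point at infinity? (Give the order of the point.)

2P: tangent at (35, 11): λ = (3·35² + 25)/(2·11) ≡ 42/22. 22⁻¹ ≡ 51 (mod 59) since 22·51 = 1122 ≡ 1, so λ ≡ 42·51 ≡ 18.
  x = λ² - 35 - 35 = 324 - 70 ≡ 18; y = λ·(35 - 18) - 11 ≡ 0. → (18, 0)
3P: (18, 0) + (35, 11). λ = (11 - 0)/(35 - 18) ≡ 11/17 mod 59. 17⁻¹ ≡ 7 (mod 59), so λ ≡ 18.
  x = λ² - 18 - 35 = 324 - 53 ≡ 35; y = λ·(18 - 35) - 0 ≡ 48. → (35, 48)
4P: (35, 48) + (35, 11): same x and y₁ ≡ -y₂, so the sum is the point at infinity.
4P = the point at infinity, so the order is 4.

4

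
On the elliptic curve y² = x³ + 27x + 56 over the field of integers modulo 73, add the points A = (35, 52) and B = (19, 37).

(35, 52) + (19, 37). λ = (37 - 52)/(19 - 35) ≡ 58/57 mod 73. 57⁻¹ ≡ 41 (mod 73), so λ ≡ 42.
  x = λ² - 35 - 19 = 1764 - 54 ≡ 31; y = λ·(35 - 31) - 52 ≡ 43. → (31, 43)

(31, 43)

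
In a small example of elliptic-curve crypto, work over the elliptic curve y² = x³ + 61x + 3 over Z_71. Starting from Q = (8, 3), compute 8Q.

(39, 12)

Double-and-add on 8 = (1000)₂. Start with Q = (8, 3) for the leading 1-bit.
double: tangent at (8, 3): λ = (3·8² + 61)/(2·3) ≡ 40/6. 6⁻¹ ≡ 12 (mod 71), so λ ≡ 40·12 ≡ 54.
  x = λ² - 8 - 8 = 2916 - 16 ≡ 60; y = λ·(8 - 60) - 3 ≡ 29. → (60, 29)
double: tangent at (60, 29): λ = (3·60² + 61)/(2·29) ≡ 69/58. 58⁻¹ ≡ 60 (mod 71), so λ ≡ 69·60 ≡ 22.
  x = λ² - 60 - 60 = 484 - 120 ≡ 9; y = λ·(60 - 9) - 29 ≡ 28. → (9, 28)
double: tangent at (9, 28): λ = (3·9² + 61)/(2·28) ≡ 20/56. 56⁻¹ ≡ 52 (mod 71), so λ ≡ 20·52 ≡ 46.
  x = λ² - 9 - 9 = 2116 - 18 ≡ 39; y = λ·(9 - 39) - 28 ≡ 12. → (39, 12)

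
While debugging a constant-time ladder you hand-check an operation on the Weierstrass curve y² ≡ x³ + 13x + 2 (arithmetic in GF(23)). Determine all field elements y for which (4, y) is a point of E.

7, 16

x³ + 13x + 2 = 118 ≡ 3 (mod 23).
Square roots of 3 mod 23: 7 and 16 (since 7² = 49 ≡ 3).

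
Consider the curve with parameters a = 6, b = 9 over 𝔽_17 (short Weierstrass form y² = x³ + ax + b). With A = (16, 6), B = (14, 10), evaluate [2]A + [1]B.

First 2A:
Repeated addition: build up to 2A.
2A: tangent at (16, 6): λ = (3·16² + 6)/(2·6) ≡ 9/12. 12⁻¹ ≡ 10 (mod 17), so λ ≡ 9·10 ≡ 5.
  x = λ² - 16 - 16 = 25 - 32 ≡ 10; y = λ·(16 - 10) - 6 ≡ 7. → (10, 7)
2A = (10, 7).
Finally 2A + B:
(10, 7) + (14, 10). λ = (10 - 7)/(14 - 10) ≡ 3/4 mod 17. 4⁻¹ ≡ 13 (mod 17) since 4·13 = 52 ≡ 1, so λ ≡ 5.
  x = λ² - 10 - 14 = 25 - 24 ≡ 1; y = λ·(10 - 1) - 7 ≡ 4. → (1, 4)

(1, 4)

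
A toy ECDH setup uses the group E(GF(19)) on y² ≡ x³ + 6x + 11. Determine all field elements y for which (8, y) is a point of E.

x³ + 6x + 11 = 571 ≡ 1 (mod 19).
Square roots of 1 mod 19: 1 and 18 (since 1² = 1 ≡ 1).

1, 18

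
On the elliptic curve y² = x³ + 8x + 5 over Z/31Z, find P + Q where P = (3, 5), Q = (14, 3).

(23, 24)

(3, 5) + (14, 3). λ = (3 - 5)/(14 - 3) ≡ 29/11 mod 31. 11⁻¹ ≡ 17 (mod 31), so λ ≡ 28.
  x = λ² - 3 - 14 = 784 - 17 ≡ 23; y = λ·(3 - 23) - 5 ≡ 24. → (23, 24)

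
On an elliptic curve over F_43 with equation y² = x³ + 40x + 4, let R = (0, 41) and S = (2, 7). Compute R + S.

(29, 22)

(0, 41) + (2, 7). λ = (7 - 41)/(2 - 0) ≡ 9/2 mod 43. 2⁻¹ ≡ 22 (mod 43), so λ ≡ 26.
  x = λ² - 0 - 2 = 676 - 2 ≡ 29; y = λ·(0 - 29) - 41 ≡ 22. → (29, 22)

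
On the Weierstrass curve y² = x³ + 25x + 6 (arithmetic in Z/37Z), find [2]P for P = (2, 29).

tangent at (2, 29): λ = (3·2² + 25)/(2·29) ≡ 0/21. 21⁻¹ ≡ 30 (mod 37), so λ ≡ 0·30 ≡ 0.
  x = λ² - 2 - 2 = 0 - 4 ≡ 33; y = λ·(2 - 33) - 29 ≡ 8. → (33, 8)

(33, 8)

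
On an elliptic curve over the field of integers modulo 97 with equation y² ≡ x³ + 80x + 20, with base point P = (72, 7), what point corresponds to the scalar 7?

(42, 16)

Double-and-add on 7 = (111)₂. Start with P = (72, 7) for the leading 1-bit.
double: tangent at (72, 7): λ = (3·72² + 80)/(2·7) ≡ 15/14. 14⁻¹ ≡ 7 (mod 97) since 14·7 = 98 ≡ 1, so λ ≡ 15·7 ≡ 8.
  x = λ² - 72 - 72 = 64 - 144 ≡ 17; y = λ·(72 - 17) - 7 ≡ 45. → (17, 45)
add P: (17, 45) + (72, 7). λ = (7 - 45)/(72 - 17) ≡ 59/55 mod 97. 55⁻¹ ≡ 30 (mod 97), so λ ≡ 24.
  x = λ² - 17 - 72 = 576 - 89 ≡ 2; y = λ·(17 - 2) - 45 ≡ 24. → (2, 24)
double: tangent at (2, 24): λ = (3·2² + 80)/(2·24) ≡ 92/48. 48⁻¹ ≡ 95 (mod 97) since 48·95 = 4560 ≡ 1, so λ ≡ 92·95 ≡ 10.
  x = λ² - 2 - 2 = 100 - 4 ≡ 96; y = λ·(2 - 96) - 24 ≡ 6. → (96, 6)
add P: (96, 6) + (72, 7). λ = (7 - 6)/(72 - 96) ≡ 1/73 mod 97. 73⁻¹ ≡ 4 (mod 97) since 73·4 = 292 ≡ 1, so λ ≡ 4.
  x = λ² - 96 - 72 = 16 - 168 ≡ 42; y = λ·(96 - 42) - 6 ≡ 16. → (42, 16)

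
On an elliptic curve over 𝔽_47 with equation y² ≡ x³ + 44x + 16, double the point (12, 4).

(3, 38)

tangent at (12, 4): λ = (3·12² + 44)/(2·4) ≡ 6/8. 8⁻¹ ≡ 6 (mod 47), so λ ≡ 6·6 ≡ 36.
  x = λ² - 12 - 12 = 1296 - 24 ≡ 3; y = λ·(12 - 3) - 4 ≡ 38. → (3, 38)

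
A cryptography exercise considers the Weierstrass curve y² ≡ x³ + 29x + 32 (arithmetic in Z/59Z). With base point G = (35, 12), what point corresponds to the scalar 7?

Repeated addition: build up to 7G.
2G: tangent at (35, 12): λ = (3·35² + 29)/(2·12) ≡ 46/24. 24⁻¹ ≡ 32 (mod 59) since 24·32 = 768 ≡ 1, so λ ≡ 46·32 ≡ 56.
  x = λ² - 35 - 35 = 3136 - 70 ≡ 57; y = λ·(35 - 57) - 12 ≡ 54. → (57, 54)
3G: (57, 54) + (35, 12). λ = (12 - 54)/(35 - 57) ≡ 17/37 mod 59. 37⁻¹ ≡ 8 (mod 59), so λ ≡ 18.
  x = λ² - 57 - 35 = 324 - 92 ≡ 55; y = λ·(57 - 55) - 54 ≡ 41. → (55, 41)
4G: (55, 41) + (35, 12). λ = (12 - 41)/(35 - 55) ≡ 30/39 mod 59. 39⁻¹ ≡ 56 (mod 59), so λ ≡ 28.
  x = λ² - 55 - 35 = 784 - 90 ≡ 45; y = λ·(55 - 45) - 41 ≡ 3. → (45, 3)
5G: (45, 3) + (35, 12). λ = (12 - 3)/(35 - 45) ≡ 9/49 mod 59. 49⁻¹ ≡ 53 (mod 59) since 49·53 = 2597 ≡ 1, so λ ≡ 5.
  x = λ² - 45 - 35 = 25 - 80 ≡ 4; y = λ·(45 - 4) - 3 ≡ 25. → (4, 25)
6G: (4, 25) + (35, 12). λ = (12 - 25)/(35 - 4) ≡ 46/31 mod 59. 31⁻¹ ≡ 40 (mod 59) since 31·40 = 1240 ≡ 1, so λ ≡ 11.
  x = λ² - 4 - 35 = 121 - 39 ≡ 23; y = λ·(4 - 23) - 25 ≡ 2. → (23, 2)
7G: (23, 2) + (35, 12). λ = (12 - 2)/(35 - 23) ≡ 10/12 mod 59. 12⁻¹ ≡ 5 (mod 59) since 12·5 = 60 ≡ 1, so λ ≡ 50.
  x = λ² - 23 - 35 = 2500 - 58 ≡ 23; y = λ·(23 - 23) - 2 ≡ 57. → (23, 57)

(23, 57)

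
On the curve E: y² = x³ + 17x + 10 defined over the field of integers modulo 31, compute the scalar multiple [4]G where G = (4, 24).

Repeated addition: build up to 4G.
2G: tangent at (4, 24): λ = (3·4² + 17)/(2·24) ≡ 3/17. 17⁻¹ ≡ 11 (mod 31) since 17·11 = 187 ≡ 1, so λ ≡ 3·11 ≡ 2.
  x = λ² - 4 - 4 = 4 - 8 ≡ 27; y = λ·(4 - 27) - 24 ≡ 23. → (27, 23)
3G: (27, 23) + (4, 24). λ = (24 - 23)/(4 - 27) ≡ 1/8 mod 31. 8⁻¹ ≡ 4 (mod 31) since 8·4 = 32 ≡ 1, so λ ≡ 4.
  x = λ² - 27 - 4 = 16 - 31 ≡ 16; y = λ·(27 - 16) - 23 ≡ 21. → (16, 21)
4G: (16, 21) + (4, 24). λ = (24 - 21)/(4 - 16) ≡ 3/19 mod 31. 19⁻¹ ≡ 18 (mod 31) since 19·18 = 342 ≡ 1, so λ ≡ 23.
  x = λ² - 16 - 4 = 529 - 20 ≡ 13; y = λ·(16 - 13) - 21 ≡ 17. → (13, 17)

(13, 17)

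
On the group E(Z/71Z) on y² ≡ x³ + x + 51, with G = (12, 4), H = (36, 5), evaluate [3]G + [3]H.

(26, 51)

First 3G:
Repeated addition: build up to 3G.
2G: tangent at (12, 4): λ = (3·12² + 1)/(2·4) ≡ 7/8. 8⁻¹ ≡ 9 (mod 71) since 8·9 = 72 ≡ 1, so λ ≡ 7·9 ≡ 63.
  x = λ² - 12 - 12 = 3969 - 24 ≡ 40; y = λ·(12 - 40) - 4 ≡ 7. → (40, 7)
3G: (40, 7) + (12, 4). λ = (4 - 7)/(12 - 40) ≡ 68/43 mod 71. 43⁻¹ ≡ 38 (mod 71), so λ ≡ 28.
  x = λ² - 40 - 12 = 784 - 52 ≡ 22; y = λ·(40 - 22) - 7 ≡ 0. → (22, 0)
3G = (22, 0).
Next 3H:
Repeated addition: build up to 3H.
2H: tangent at (36, 5): λ = (3·36² + 1)/(2·5) ≡ 55/10. 10⁻¹ ≡ 64 (mod 71), so λ ≡ 55·64 ≡ 41.
  x = λ² - 36 - 36 = 1681 - 72 ≡ 47; y = λ·(36 - 47) - 5 ≡ 41. → (47, 41)
3H: (47, 41) + (36, 5). λ = (5 - 41)/(36 - 47) ≡ 35/60 mod 71. 60⁻¹ ≡ 58 (mod 71) since 60·58 = 3480 ≡ 1, so λ ≡ 42.
  x = λ² - 47 - 36 = 1764 - 83 ≡ 48; y = λ·(47 - 48) - 41 ≡ 59. → (48, 59)
3H = (48, 59).
Finally 3G + 3H:
(22, 0) + (48, 59). λ = (59 - 0)/(48 - 22) ≡ 59/26 mod 71. 26⁻¹ ≡ 41 (mod 71), so λ ≡ 5.
  x = λ² - 22 - 48 = 25 - 70 ≡ 26; y = λ·(22 - 26) - 0 ≡ 51. → (26, 51)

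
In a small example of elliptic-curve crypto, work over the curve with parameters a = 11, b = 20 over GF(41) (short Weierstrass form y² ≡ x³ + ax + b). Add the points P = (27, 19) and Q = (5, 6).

(27, 19) + (5, 6). λ = (6 - 19)/(5 - 27) ≡ 28/19 mod 41. 19⁻¹ ≡ 13 (mod 41) since 19·13 = 247 ≡ 1, so λ ≡ 36.
  x = λ² - 27 - 5 = 1296 - 32 ≡ 34; y = λ·(27 - 34) - 19 ≡ 16. → (34, 16)

(34, 16)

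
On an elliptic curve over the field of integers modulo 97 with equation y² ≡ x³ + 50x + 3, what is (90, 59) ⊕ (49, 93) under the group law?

(90, 59) + (49, 93). λ = (93 - 59)/(49 - 90) ≡ 34/56 mod 97. 56⁻¹ ≡ 26 (mod 97) since 56·26 = 1456 ≡ 1, so λ ≡ 11.
  x = λ² - 90 - 49 = 121 - 139 ≡ 79; y = λ·(90 - 79) - 59 ≡ 62. → (79, 62)

(79, 62)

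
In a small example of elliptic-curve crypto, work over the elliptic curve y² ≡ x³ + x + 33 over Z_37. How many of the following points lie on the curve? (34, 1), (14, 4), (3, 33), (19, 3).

1

(34, 1): 1² ≡ 1, rhs ≡ 3 → off.
(14, 4): 4² ≡ 16, rhs ≡ 16 → on.
(3, 33): 33² ≡ 16, rhs ≡ 26 → off.
(19, 3): 3² ≡ 9, rhs ≡ 29 → off.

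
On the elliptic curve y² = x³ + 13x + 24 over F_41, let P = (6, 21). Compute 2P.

(33, 33)

tangent at (6, 21): λ = (3·6² + 13)/(2·21) ≡ 39/1. 1⁻¹ ≡ 1 (mod 41), so λ ≡ 39·1 ≡ 39.
  x = λ² - 6 - 6 = 1521 - 12 ≡ 33; y = λ·(6 - 33) - 21 ≡ 33. → (33, 33)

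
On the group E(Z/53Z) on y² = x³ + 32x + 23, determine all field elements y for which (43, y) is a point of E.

9, 44

x³ + 32x + 23 = 80906 ≡ 28 (mod 53).
Square roots of 28 mod 53: 9 and 44 (since 9² = 81 ≡ 28).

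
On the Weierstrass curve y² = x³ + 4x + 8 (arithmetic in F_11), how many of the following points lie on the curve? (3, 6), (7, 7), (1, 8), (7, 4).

(3, 6): 6² ≡ 3, rhs ≡ 3 → on.
(7, 7): 7² ≡ 5, rhs ≡ 5 → on.
(1, 8): 8² ≡ 9, rhs ≡ 2 → off.
(7, 4): 4² ≡ 5, rhs ≡ 5 → on.

3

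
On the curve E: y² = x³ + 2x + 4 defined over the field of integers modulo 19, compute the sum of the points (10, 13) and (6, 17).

(4, 0)

(10, 13) + (6, 17). λ = (17 - 13)/(6 - 10) ≡ 4/15 mod 19. 15⁻¹ ≡ 14 (mod 19), so λ ≡ 18.
  x = λ² - 10 - 6 = 324 - 16 ≡ 4; y = λ·(10 - 4) - 13 ≡ 0. → (4, 0)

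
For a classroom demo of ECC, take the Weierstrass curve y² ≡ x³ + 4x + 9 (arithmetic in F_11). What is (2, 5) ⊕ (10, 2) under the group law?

(0, 8)

(2, 5) + (10, 2). λ = (2 - 5)/(10 - 2) ≡ 8/8 mod 11. 8⁻¹ ≡ 7 (mod 11) since 8·7 = 56 ≡ 1, so λ ≡ 1.
  x = λ² - 2 - 10 = 1 - 12 ≡ 0; y = λ·(2 - 0) - 5 ≡ 8. → (0, 8)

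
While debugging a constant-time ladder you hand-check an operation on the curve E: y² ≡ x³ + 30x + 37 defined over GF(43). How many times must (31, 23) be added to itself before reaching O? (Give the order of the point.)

2P: tangent at (31, 23): λ = (3·31² + 30)/(2·23) ≡ 32/3. 3⁻¹ ≡ 29 (mod 43) since 3·29 = 87 ≡ 1, so λ ≡ 32·29 ≡ 25.
  x = λ² - 31 - 31 = 625 - 62 ≡ 4; y = λ·(31 - 4) - 23 ≡ 7. → (4, 7)
3P: (4, 7) + (31, 23). λ = (23 - 7)/(31 - 4) ≡ 16/27 mod 43. 27⁻¹ ≡ 8 (mod 43), so λ ≡ 42.
  x = λ² - 4 - 31 = 1764 - 35 ≡ 9; y = λ·(4 - 9) - 7 ≡ 41. → (9, 41)
4P: (9, 41) + (31, 23). λ = (23 - 41)/(31 - 9) ≡ 25/22 mod 43. 22⁻¹ ≡ 2 (mod 43) since 22·2 = 44 ≡ 1, so λ ≡ 7.
  x = λ² - 9 - 31 = 49 - 40 ≡ 9; y = λ·(9 - 9) - 41 ≡ 2. → (9, 2)
5P: (9, 2) + (31, 23). λ = (23 - 2)/(31 - 9) ≡ 21/22 mod 43. 22⁻¹ ≡ 2 (mod 43), so λ ≡ 42.
  x = λ² - 9 - 31 = 1764 - 40 ≡ 4; y = λ·(9 - 4) - 2 ≡ 36. → (4, 36)
6P: (4, 36) + (31, 23). λ = (23 - 36)/(31 - 4) ≡ 30/27 mod 43. 27⁻¹ ≡ 8 (mod 43) since 27·8 = 216 ≡ 1, so λ ≡ 25.
  x = λ² - 4 - 31 = 625 - 35 ≡ 31; y = λ·(4 - 31) - 36 ≡ 20. → (31, 20)
7P: (31, 20) + (31, 23): same x and y₁ ≡ -y₂, so the sum is O.
7P = O, so the order is 7.

7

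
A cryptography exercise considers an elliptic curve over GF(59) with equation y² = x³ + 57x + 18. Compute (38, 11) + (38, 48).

O

The two points share x = 38 and their y-coordinates satisfy 11 + 48 ≡ 0 (mod 59), so they are inverses. Their sum is O.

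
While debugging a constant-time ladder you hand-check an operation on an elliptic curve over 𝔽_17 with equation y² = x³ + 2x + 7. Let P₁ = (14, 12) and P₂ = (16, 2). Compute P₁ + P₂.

(12, 12)

(14, 12) + (16, 2). λ = (2 - 12)/(16 - 14) ≡ 7/2 mod 17. 2⁻¹ ≡ 9 (mod 17) since 2·9 = 18 ≡ 1, so λ ≡ 12.
  x = λ² - 14 - 16 = 144 - 30 ≡ 12; y = λ·(14 - 12) - 12 ≡ 12. → (12, 12)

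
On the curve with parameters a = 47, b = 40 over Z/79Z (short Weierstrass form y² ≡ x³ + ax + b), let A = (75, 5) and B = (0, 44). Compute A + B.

(25, 48)

(75, 5) + (0, 44). λ = (44 - 5)/(0 - 75) ≡ 39/4 mod 79. 4⁻¹ ≡ 20 (mod 79) since 4·20 = 80 ≡ 1, so λ ≡ 69.
  x = λ² - 75 - 0 = 4761 - 75 ≡ 25; y = λ·(75 - 25) - 5 ≡ 48. → (25, 48)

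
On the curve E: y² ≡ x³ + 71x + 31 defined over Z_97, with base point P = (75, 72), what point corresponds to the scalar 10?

Repeated addition: build up to 10P.
2P: tangent at (75, 72): λ = (3·75² + 71)/(2·72) ≡ 68/47. 47⁻¹ ≡ 64 (mod 97) since 47·64 = 3008 ≡ 1, so λ ≡ 68·64 ≡ 84.
  x = λ² - 75 - 75 = 7056 - 150 ≡ 19; y = λ·(75 - 19) - 72 ≡ 73. → (19, 73)
3P: (19, 73) + (75, 72). λ = (72 - 73)/(75 - 19) ≡ 96/56 mod 97. 56⁻¹ ≡ 26 (mod 97) since 56·26 = 1456 ≡ 1, so λ ≡ 71.
  x = λ² - 19 - 75 = 5041 - 94 ≡ 0; y = λ·(19 - 0) - 73 ≡ 15. → (0, 15)
4P: (0, 15) + (75, 72). λ = (72 - 15)/(75 - 0) ≡ 57/75 mod 97. 75⁻¹ ≡ 22 (mod 97), so λ ≡ 90.
  x = λ² - 0 - 75 = 8100 - 75 ≡ 71; y = λ·(0 - 71) - 15 ≡ 94. → (71, 94)
5P: (71, 94) + (75, 72). λ = (72 - 94)/(75 - 71) ≡ 75/4 mod 97. 4⁻¹ ≡ 73 (mod 97), so λ ≡ 43.
  x = λ² - 71 - 75 = 1849 - 146 ≡ 54; y = λ·(71 - 54) - 94 ≡ 55. → (54, 55)
6P: (54, 55) + (75, 72). λ = (72 - 55)/(75 - 54) ≡ 17/21 mod 97. 21⁻¹ ≡ 37 (mod 97), so λ ≡ 47.
  x = λ² - 54 - 75 = 2209 - 129 ≡ 43; y = λ·(54 - 43) - 55 ≡ 74. → (43, 74)
7P: (43, 74) + (75, 72). λ = (72 - 74)/(75 - 43) ≡ 95/32 mod 97. 32⁻¹ ≡ 94 (mod 97), so λ ≡ 6.
  x = λ² - 43 - 75 = 36 - 118 ≡ 15; y = λ·(43 - 15) - 74 ≡ 94. → (15, 94)
8P: (15, 94) + (75, 72). λ = (72 - 94)/(75 - 15) ≡ 75/60 mod 97. 60⁻¹ ≡ 76 (mod 97) since 60·76 = 4560 ≡ 1, so λ ≡ 74.
  x = λ² - 15 - 75 = 5476 - 90 ≡ 51; y = λ·(15 - 51) - 94 ≡ 55. → (51, 55)
9P: (51, 55) + (75, 72). λ = (72 - 55)/(75 - 51) ≡ 17/24 mod 97. 24⁻¹ ≡ 93 (mod 97), so λ ≡ 29.
  x = λ² - 51 - 75 = 841 - 126 ≡ 36; y = λ·(51 - 36) - 55 ≡ 89. → (36, 89)
10P: (36, 89) + (75, 72). λ = (72 - 89)/(75 - 36) ≡ 80/39 mod 97. 39⁻¹ ≡ 5 (mod 97), so λ ≡ 12.
  x = λ² - 36 - 75 = 144 - 111 ≡ 33; y = λ·(36 - 33) - 89 ≡ 44. → (33, 44)

(33, 44)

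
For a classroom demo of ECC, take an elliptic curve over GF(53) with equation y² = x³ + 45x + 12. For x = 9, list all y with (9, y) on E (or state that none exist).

none

x³ + 45x + 12 = 1146 ≡ 33 (mod 53).
33 is a non-residue mod 53; no y exists.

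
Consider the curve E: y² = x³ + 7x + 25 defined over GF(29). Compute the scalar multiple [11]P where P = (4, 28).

Double-and-add on 11 = (1011)₂. Start with P = (4, 28) for the leading 1-bit.
double: tangent at (4, 28): λ = (3·4² + 7)/(2·28) ≡ 26/27. 27⁻¹ ≡ 14 (mod 29), so λ ≡ 26·14 ≡ 16.
  x = λ² - 4 - 4 = 256 - 8 ≡ 16; y = λ·(4 - 16) - 28 ≡ 12. → (16, 12)
double: tangent at (16, 12): λ = (3·16² + 7)/(2·12) ≡ 21/24. 24⁻¹ ≡ 23 (mod 29), so λ ≡ 21·23 ≡ 19.
  x = λ² - 16 - 16 = 361 - 32 ≡ 10; y = λ·(16 - 10) - 12 ≡ 15. → (10, 15)
add P: (10, 15) + (4, 28). λ = (28 - 15)/(4 - 10) ≡ 13/23 mod 29. 23⁻¹ ≡ 24 (mod 29), so λ ≡ 22.
  x = λ² - 10 - 4 = 484 - 14 ≡ 6; y = λ·(10 - 6) - 15 ≡ 15. → (6, 15)
double: tangent at (6, 15): λ = (3·6² + 7)/(2·15) ≡ 28/1. 1⁻¹ ≡ 1 (mod 29) since 1·1 = 1 ≡ 1, so λ ≡ 28·1 ≡ 28.
  x = λ² - 6 - 6 = 784 - 12 ≡ 18; y = λ·(6 - 18) - 15 ≡ 26. → (18, 26)
add P: (18, 26) + (4, 28). λ = (28 - 26)/(4 - 18) ≡ 2/15 mod 29. 15⁻¹ ≡ 2 (mod 29) since 15·2 = 30 ≡ 1, so λ ≡ 4.
  x = λ² - 18 - 4 = 16 - 22 ≡ 23; y = λ·(18 - 23) - 26 ≡ 12. → (23, 12)

(23, 12)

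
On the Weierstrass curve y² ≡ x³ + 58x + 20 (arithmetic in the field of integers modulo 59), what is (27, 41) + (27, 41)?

(30, 33)

tangent at (27, 41): λ = (3·27² + 58)/(2·41) ≡ 3/23. 23⁻¹ ≡ 18 (mod 59), so λ ≡ 3·18 ≡ 54.
  x = λ² - 27 - 27 = 2916 - 54 ≡ 30; y = λ·(27 - 30) - 41 ≡ 33. → (30, 33)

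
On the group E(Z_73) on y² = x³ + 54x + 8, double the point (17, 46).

tangent at (17, 46): λ = (3·17² + 54)/(2·46) ≡ 45/19. 19⁻¹ ≡ 50 (mod 73) since 19·50 = 950 ≡ 1, so λ ≡ 45·50 ≡ 60.
  x = λ² - 17 - 17 = 3600 - 34 ≡ 62; y = λ·(17 - 62) - 46 ≡ 28. → (62, 28)

(62, 28)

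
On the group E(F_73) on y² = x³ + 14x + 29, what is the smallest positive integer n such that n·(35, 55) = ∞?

11

2P: tangent at (35, 55): λ = (3·35² + 14)/(2·55) ≡ 39/37. 37⁻¹ ≡ 2 (mod 73) since 37·2 = 74 ≡ 1, so λ ≡ 39·2 ≡ 5.
  x = λ² - 35 - 35 = 25 - 70 ≡ 28; y = λ·(35 - 28) - 55 ≡ 53. → (28, 53)
3P: (28, 53) + (35, 55). λ = (55 - 53)/(35 - 28) ≡ 2/7 mod 73. 7⁻¹ ≡ 21 (mod 73), so λ ≡ 42.
  x = λ² - 28 - 35 = 1764 - 63 ≡ 22; y = λ·(28 - 22) - 53 ≡ 53. → (22, 53)
4P: (22, 53) + (35, 55). λ = (55 - 53)/(35 - 22) ≡ 2/13 mod 73. 13⁻¹ ≡ 45 (mod 73) since 13·45 = 585 ≡ 1, so λ ≡ 17.
  x = λ² - 22 - 35 = 289 - 57 ≡ 13; y = λ·(22 - 13) - 53 ≡ 27. → (13, 27)
5P: (13, 27) + (35, 55). λ = (55 - 27)/(35 - 13) ≡ 28/22 mod 73. 22⁻¹ ≡ 10 (mod 73), so λ ≡ 61.
  x = λ² - 13 - 35 = 3721 - 48 ≡ 23; y = λ·(13 - 23) - 27 ≡ 20. → (23, 20)
6P: (23, 20) + (35, 55). λ = (55 - 20)/(35 - 23) ≡ 35/12 mod 73. 12⁻¹ ≡ 67 (mod 73) since 12·67 = 804 ≡ 1, so λ ≡ 9.
  x = λ² - 23 - 35 = 81 - 58 ≡ 23; y = λ·(23 - 23) - 20 ≡ 53. → (23, 53)
7P: (23, 53) + (35, 55). λ = (55 - 53)/(35 - 23) ≡ 2/12 mod 73. 12⁻¹ ≡ 67 (mod 73), so λ ≡ 61.
  x = λ² - 23 - 35 = 3721 - 58 ≡ 13; y = λ·(23 - 13) - 53 ≡ 46. → (13, 46)
8P: (13, 46) + (35, 55). λ = (55 - 46)/(35 - 13) ≡ 9/22 mod 73. 22⁻¹ ≡ 10 (mod 73), so λ ≡ 17.
  x = λ² - 13 - 35 = 289 - 48 ≡ 22; y = λ·(13 - 22) - 46 ≡ 20. → (22, 20)
9P: (22, 20) + (35, 55). λ = (55 - 20)/(35 - 22) ≡ 35/13 mod 73. 13⁻¹ ≡ 45 (mod 73), so λ ≡ 42.
  x = λ² - 22 - 35 = 1764 - 57 ≡ 28; y = λ·(22 - 28) - 20 ≡ 20. → (28, 20)
10P: (28, 20) + (35, 55). λ = (55 - 20)/(35 - 28) ≡ 35/7 mod 73. 7⁻¹ ≡ 21 (mod 73) since 7·21 = 147 ≡ 1, so λ ≡ 5.
  x = λ² - 28 - 35 = 25 - 63 ≡ 35; y = λ·(28 - 35) - 20 ≡ 18. → (35, 18)
11P: (35, 18) + (35, 55): same x and y₁ ≡ -y₂, so the sum is ∞.
11P = ∞, so the order is 11.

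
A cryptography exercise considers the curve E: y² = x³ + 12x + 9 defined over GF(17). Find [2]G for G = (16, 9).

tangent at (16, 9): λ = (3·16² + 12)/(2·9) ≡ 15/1. 1⁻¹ ≡ 1 (mod 17), so λ ≡ 15·1 ≡ 15.
  x = λ² - 16 - 16 = 225 - 32 ≡ 6; y = λ·(16 - 6) - 9 ≡ 5. → (6, 5)

(6, 5)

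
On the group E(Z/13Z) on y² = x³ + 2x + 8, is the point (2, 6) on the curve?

no

y² = 6² ≡ 10; x³ + 2x + 8 = 20 ≡ 7 (mod 13). 10 ≠ 7.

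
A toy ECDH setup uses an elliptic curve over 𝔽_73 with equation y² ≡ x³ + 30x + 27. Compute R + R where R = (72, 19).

tangent at (72, 19): λ = (3·72² + 30)/(2·19) ≡ 33/38. 38⁻¹ ≡ 25 (mod 73), so λ ≡ 33·25 ≡ 22.
  x = λ² - 72 - 72 = 484 - 144 ≡ 48; y = λ·(72 - 48) - 19 ≡ 71. → (48, 71)

(48, 71)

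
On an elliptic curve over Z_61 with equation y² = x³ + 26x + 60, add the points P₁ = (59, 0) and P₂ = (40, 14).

(59, 0) + (40, 14). λ = (14 - 0)/(40 - 59) ≡ 14/42 mod 61. 42⁻¹ ≡ 16 (mod 61) since 42·16 = 672 ≡ 1, so λ ≡ 41.
  x = λ² - 59 - 40 = 1681 - 99 ≡ 57; y = λ·(59 - 57) - 0 ≡ 21. → (57, 21)

(57, 21)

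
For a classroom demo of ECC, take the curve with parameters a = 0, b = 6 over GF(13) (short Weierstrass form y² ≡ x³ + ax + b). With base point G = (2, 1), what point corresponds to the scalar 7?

Repeated addition: build up to 7G.
2G: tangent at (2, 1): λ = (3·2² + 0)/(2·1) ≡ 12/2. 2⁻¹ ≡ 7 (mod 13), so λ ≡ 12·7 ≡ 6.
  x = λ² - 2 - 2 = 36 - 4 ≡ 6; y = λ·(2 - 6) - 1 ≡ 1. → (6, 1)
3G: (6, 1) + (2, 1). λ = (1 - 1)/(2 - 6) ≡ 0/9 mod 13. 9⁻¹ ≡ 3 (mod 13) since 9·3 = 27 ≡ 1, so λ ≡ 0.
  x = λ² - 6 - 2 = 0 - 8 ≡ 5; y = λ·(6 - 5) - 1 ≡ 12. → (5, 12)
4G: (5, 12) + (2, 1). λ = (1 - 12)/(2 - 5) ≡ 2/10 mod 13. 10⁻¹ ≡ 4 (mod 13), so λ ≡ 8.
  x = λ² - 5 - 2 = 64 - 7 ≡ 5; y = λ·(5 - 5) - 12 ≡ 1. → (5, 1)
5G: (5, 1) + (2, 1). λ = (1 - 1)/(2 - 5) ≡ 0/10 mod 13. 10⁻¹ ≡ 4 (mod 13), so λ ≡ 0.
  x = λ² - 5 - 2 = 0 - 7 ≡ 6; y = λ·(5 - 6) - 1 ≡ 12. → (6, 12)
6G: (6, 12) + (2, 1). λ = (1 - 12)/(2 - 6) ≡ 2/9 mod 13. 9⁻¹ ≡ 3 (mod 13) since 9·3 = 27 ≡ 1, so λ ≡ 6.
  x = λ² - 6 - 2 = 36 - 8 ≡ 2; y = λ·(6 - 2) - 12 ≡ 12. → (2, 12)
7G: (2, 12) + (2, 1): same x and y₁ ≡ -y₂, so the sum is O.

O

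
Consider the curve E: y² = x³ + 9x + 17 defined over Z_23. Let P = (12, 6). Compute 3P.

(12, 17)

Repeated addition: build up to 3P.
2P: tangent at (12, 6): λ = (3·12² + 9)/(2·6) ≡ 4/12. 12⁻¹ ≡ 2 (mod 23), so λ ≡ 4·2 ≡ 8.
  x = λ² - 12 - 12 = 64 - 24 ≡ 17; y = λ·(12 - 17) - 6 ≡ 0. → (17, 0)
3P: (17, 0) + (12, 6). λ = (6 - 0)/(12 - 17) ≡ 6/18 mod 23. 18⁻¹ ≡ 9 (mod 23) since 18·9 = 162 ≡ 1, so λ ≡ 8.
  x = λ² - 17 - 12 = 64 - 29 ≡ 12; y = λ·(17 - 12) - 0 ≡ 17. → (12, 17)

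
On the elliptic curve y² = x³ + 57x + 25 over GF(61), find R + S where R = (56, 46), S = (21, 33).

(30, 2)

(56, 46) + (21, 33). λ = (33 - 46)/(21 - 56) ≡ 48/26 mod 61. 26⁻¹ ≡ 54 (mod 61), so λ ≡ 30.
  x = λ² - 56 - 21 = 900 - 77 ≡ 30; y = λ·(56 - 30) - 46 ≡ 2. → (30, 2)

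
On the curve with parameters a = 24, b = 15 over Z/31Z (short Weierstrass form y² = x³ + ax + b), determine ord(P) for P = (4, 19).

2P: tangent at (4, 19): λ = (3·4² + 24)/(2·19) ≡ 10/7. 7⁻¹ ≡ 9 (mod 31), so λ ≡ 10·9 ≡ 28.
  x = λ² - 4 - 4 = 784 - 8 ≡ 1; y = λ·(4 - 1) - 19 ≡ 3. → (1, 3)
3P: (1, 3) + (4, 19). λ = (19 - 3)/(4 - 1) ≡ 16/3 mod 31. 3⁻¹ ≡ 21 (mod 31) since 3·21 = 63 ≡ 1, so λ ≡ 26.
  x = λ² - 1 - 4 = 676 - 5 ≡ 20; y = λ·(1 - 20) - 3 ≡ 30. → (20, 30)
4P: (20, 30) + (4, 19). λ = (19 - 30)/(4 - 20) ≡ 20/15 mod 31. 15⁻¹ ≡ 29 (mod 31), so λ ≡ 22.
  x = λ² - 20 - 4 = 484 - 24 ≡ 26; y = λ·(20 - 26) - 30 ≡ 24. → (26, 24)
5P: (26, 24) + (4, 19). λ = (19 - 24)/(4 - 26) ≡ 26/9 mod 31. 9⁻¹ ≡ 7 (mod 31), so λ ≡ 27.
  x = λ² - 26 - 4 = 729 - 30 ≡ 17; y = λ·(26 - 17) - 24 ≡ 2. → (17, 2)
6P: (17, 2) + (4, 19). λ = (19 - 2)/(4 - 17) ≡ 17/18 mod 31. 18⁻¹ ≡ 19 (mod 31) since 18·19 = 342 ≡ 1, so λ ≡ 13.
  x = λ² - 17 - 4 = 169 - 21 ≡ 24; y = λ·(17 - 24) - 2 ≡ 0. → (24, 0)
7P: (24, 0) + (4, 19). λ = (19 - 0)/(4 - 24) ≡ 19/11 mod 31. 11⁻¹ ≡ 17 (mod 31), so λ ≡ 13.
  x = λ² - 24 - 4 = 169 - 28 ≡ 17; y = λ·(24 - 17) - 0 ≡ 29. → (17, 29)
8P: (17, 29) + (4, 19). λ = (19 - 29)/(4 - 17) ≡ 21/18 mod 31. 18⁻¹ ≡ 19 (mod 31) since 18·19 = 342 ≡ 1, so λ ≡ 27.
  x = λ² - 17 - 4 = 729 - 21 ≡ 26; y = λ·(17 - 26) - 29 ≡ 7. → (26, 7)
9P: (26, 7) + (4, 19). λ = (19 - 7)/(4 - 26) ≡ 12/9 mod 31. 9⁻¹ ≡ 7 (mod 31), so λ ≡ 22.
  x = λ² - 26 - 4 = 484 - 30 ≡ 20; y = λ·(26 - 20) - 7 ≡ 1. → (20, 1)
10P: (20, 1) + (4, 19). λ = (19 - 1)/(4 - 20) ≡ 18/15 mod 31. 15⁻¹ ≡ 29 (mod 31), so λ ≡ 26.
  x = λ² - 20 - 4 = 676 - 24 ≡ 1; y = λ·(20 - 1) - 1 ≡ 28. → (1, 28)
11P: (1, 28) + (4, 19). λ = (19 - 28)/(4 - 1) ≡ 22/3 mod 31. 3⁻¹ ≡ 21 (mod 31) since 3·21 = 63 ≡ 1, so λ ≡ 28.
  x = λ² - 1 - 4 = 784 - 5 ≡ 4; y = λ·(1 - 4) - 28 ≡ 12. → (4, 12)
12P: (4, 12) + (4, 19): same x and y₁ ≡ -y₂, so the sum is 𝒪.
12P = 𝒪, so the order is 12.

12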